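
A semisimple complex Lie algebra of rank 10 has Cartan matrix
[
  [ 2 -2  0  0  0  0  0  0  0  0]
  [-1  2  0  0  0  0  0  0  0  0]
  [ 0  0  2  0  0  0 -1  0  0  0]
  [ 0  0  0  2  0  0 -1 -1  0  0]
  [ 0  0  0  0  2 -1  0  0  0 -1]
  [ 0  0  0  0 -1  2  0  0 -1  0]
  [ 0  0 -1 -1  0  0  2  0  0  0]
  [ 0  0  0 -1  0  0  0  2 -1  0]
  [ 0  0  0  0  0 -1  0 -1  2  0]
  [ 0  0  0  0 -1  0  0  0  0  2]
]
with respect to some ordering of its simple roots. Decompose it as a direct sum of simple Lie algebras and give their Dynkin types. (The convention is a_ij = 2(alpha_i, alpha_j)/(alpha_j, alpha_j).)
A8 ⊕ B2

The diagram associated to this matrix has two connected components: the simple roots {alpha_3, alpha_4, alpha_5, alpha_6, alpha_7, alpha_8, alpha_9, alpha_10} form a chain of 8 nodes with single edges (A_8), and {alpha_1, alpha_2} form a chain of 2 nodes with a double edge at one end; the terminal node there is the unique short simple root (B_2). A semisimple Lie algebra decomposes uniquely as the direct sum of simple ideals, one per connected component of its Dynkin diagram, so g ≅ A_8 ⊕ B_2 (dimension 80 + 10 = 90).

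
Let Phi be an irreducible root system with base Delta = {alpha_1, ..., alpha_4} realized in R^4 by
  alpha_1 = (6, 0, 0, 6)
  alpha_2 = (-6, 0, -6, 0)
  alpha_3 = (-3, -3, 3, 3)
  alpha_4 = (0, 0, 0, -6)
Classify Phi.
F4

Compute the Cartan integers a_ij = 2(alpha_i, alpha_j)/(alpha_j, alpha_j); the resulting 4x4 Cartan matrix is
[[2, -1, 0, -2], [-1, 2, 0, 0], [0, 0, 2, -1], [-1, 0, -1, 2]].
The roots have two lengths (squared-length ratio 2:1); the short ones are alpha_{3,4}. The associated Dynkin diagram is a chain of 4 nodes with a double edge between the middle two (F_4), so the type is F_4.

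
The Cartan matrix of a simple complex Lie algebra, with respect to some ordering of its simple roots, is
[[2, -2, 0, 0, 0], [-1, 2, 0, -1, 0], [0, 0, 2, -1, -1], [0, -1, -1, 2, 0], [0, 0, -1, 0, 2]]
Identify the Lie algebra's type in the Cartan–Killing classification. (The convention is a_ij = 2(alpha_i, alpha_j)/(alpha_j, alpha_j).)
type C_5

The matrix has rank 5 with 2's on the diagonal. Reading the off-diagonal entries as Dynkin edges (a single edge where a_ij = a_ji = -1; a double or triple edge where a_ij * a_ji = 2 or 3), the diagram is a chain of 5 nodes with a double edge at one end; the terminal node there is the unique long simple root (C_5). One simple-root ordering that puts it in standard form is (alpha_5, alpha_3, alpha_4, alpha_2, alpha_1). So the algebra is type C_5, i.e. sp(10).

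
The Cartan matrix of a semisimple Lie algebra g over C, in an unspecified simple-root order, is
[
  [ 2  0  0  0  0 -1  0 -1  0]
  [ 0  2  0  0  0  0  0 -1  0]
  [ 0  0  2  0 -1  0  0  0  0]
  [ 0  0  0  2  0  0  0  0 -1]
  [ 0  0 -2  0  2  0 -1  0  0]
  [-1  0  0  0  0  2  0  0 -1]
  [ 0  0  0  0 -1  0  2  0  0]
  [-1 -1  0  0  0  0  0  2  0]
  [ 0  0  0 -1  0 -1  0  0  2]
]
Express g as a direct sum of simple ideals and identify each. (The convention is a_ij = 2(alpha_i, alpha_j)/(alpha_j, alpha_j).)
A_6 (sl(7)) + B_3 (so(7))

The diagram associated to this matrix has two connected components: the simple roots {alpha_1, alpha_2, alpha_4, alpha_6, alpha_8, alpha_9} form a chain of 6 nodes with single edges (A_6), and {alpha_3, alpha_5, alpha_7} form a chain of 3 nodes with a double edge at one end; the terminal node there is the unique short simple root (B_3). A semisimple Lie algebra decomposes uniquely as the direct sum of simple ideals, one per connected component of its Dynkin diagram, so g ≅ A_6 ⊕ B_3 (dimension 48 + 21 = 69).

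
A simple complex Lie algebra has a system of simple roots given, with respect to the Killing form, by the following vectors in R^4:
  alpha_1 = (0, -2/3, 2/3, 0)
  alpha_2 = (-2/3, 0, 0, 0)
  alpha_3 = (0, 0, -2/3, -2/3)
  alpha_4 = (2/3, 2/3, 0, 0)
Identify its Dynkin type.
type B_4

Compute the Cartan integers a_ij = 2(alpha_i, alpha_j)/(alpha_j, alpha_j); the resulting 4x4 Cartan matrix is
[[2, 0, -1, -1], [0, 2, 0, -1], [-1, 0, 2, 0], [-1, -2, 0, 2]].
The roots have two lengths (squared-length ratio 2:1); the short ones are alpha_{2}. The associated Dynkin diagram is a chain of 4 nodes with a double edge at one end; the terminal node there is the unique short simple root (B_4), so the type is B_4 (the algebra so(9)).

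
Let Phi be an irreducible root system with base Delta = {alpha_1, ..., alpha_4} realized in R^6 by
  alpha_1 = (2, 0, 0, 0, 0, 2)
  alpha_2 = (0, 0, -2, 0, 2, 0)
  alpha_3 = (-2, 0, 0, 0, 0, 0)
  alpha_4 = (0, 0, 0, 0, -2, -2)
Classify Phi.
B_4

Compute the Cartan integers a_ij = 2(alpha_i, alpha_j)/(alpha_j, alpha_j); the resulting 4x4 Cartan matrix is
[[2, 0, -2, -1], [0, 2, 0, -1], [-1, 0, 2, 0], [-1, -1, 0, 2]].
The roots have two lengths (squared-length ratio 2:1); the short ones are alpha_{3}. The associated Dynkin diagram is a chain of 4 nodes with a double edge at one end; the terminal node there is the unique short simple root (B_4), so the type is B_4 (the algebra so(9)).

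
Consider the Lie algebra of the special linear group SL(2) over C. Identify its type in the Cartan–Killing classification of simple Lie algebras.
This is sl(2), which has dimension 2^2 - 1 = 3 and rank 2 - 1 = 1 (a Cartan subalgebra is the diagonal traceless matrices). In the classification of classical Lie algebras, the special linear algebra sl(n+1) has type A_n; here n = 1, so the Dynkin diagram is a chain of 1 nodes with single edges (A_1). Hence the type is A_1.

A1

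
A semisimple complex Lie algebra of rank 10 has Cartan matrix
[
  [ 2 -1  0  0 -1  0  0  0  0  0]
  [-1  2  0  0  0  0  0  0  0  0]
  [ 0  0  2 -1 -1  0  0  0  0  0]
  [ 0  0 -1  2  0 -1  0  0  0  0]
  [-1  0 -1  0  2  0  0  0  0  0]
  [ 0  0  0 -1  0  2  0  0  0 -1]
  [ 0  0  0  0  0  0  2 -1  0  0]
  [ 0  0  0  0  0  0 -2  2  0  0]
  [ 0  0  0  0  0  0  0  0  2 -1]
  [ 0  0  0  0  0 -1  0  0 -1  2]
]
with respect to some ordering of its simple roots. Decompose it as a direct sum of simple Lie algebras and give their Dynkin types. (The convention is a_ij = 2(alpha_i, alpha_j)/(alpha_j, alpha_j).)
The diagram associated to this matrix has two connected components: the simple roots {alpha_1, alpha_2, alpha_3, alpha_4, alpha_5, alpha_6, alpha_9, alpha_10} form a chain of 8 nodes with single edges (A_8), and {alpha_7, alpha_8} form a chain of 2 nodes with a double edge at one end; the terminal node there is the unique short simple root (B_2). A semisimple Lie algebra decomposes uniquely as the direct sum of simple ideals, one per connected component of its Dynkin diagram, so g ≅ A_8 ⊕ B_2 (dimension 80 + 10 = 90).

type A_8 ⊕ type B_2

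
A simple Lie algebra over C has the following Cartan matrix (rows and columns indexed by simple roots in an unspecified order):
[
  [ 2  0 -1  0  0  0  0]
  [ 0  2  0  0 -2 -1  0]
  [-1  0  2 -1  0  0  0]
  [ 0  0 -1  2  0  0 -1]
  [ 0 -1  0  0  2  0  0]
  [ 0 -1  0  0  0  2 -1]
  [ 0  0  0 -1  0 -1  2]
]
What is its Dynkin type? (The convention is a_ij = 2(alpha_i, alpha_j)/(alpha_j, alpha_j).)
B_7 (so(15))

The matrix has rank 7 with 2's on the diagonal. Reading the off-diagonal entries as Dynkin edges (a single edge where a_ij = a_ji = -1; a double or triple edge where a_ij * a_ji = 2 or 3), the diagram is a chain of 7 nodes with a double edge at one end; the terminal node there is the unique short simple root (B_7). One simple-root ordering that puts it in standard form is (alpha_1, alpha_3, alpha_4, alpha_7, alpha_6, alpha_2, alpha_5). So the algebra is type B_7, i.e. so(15).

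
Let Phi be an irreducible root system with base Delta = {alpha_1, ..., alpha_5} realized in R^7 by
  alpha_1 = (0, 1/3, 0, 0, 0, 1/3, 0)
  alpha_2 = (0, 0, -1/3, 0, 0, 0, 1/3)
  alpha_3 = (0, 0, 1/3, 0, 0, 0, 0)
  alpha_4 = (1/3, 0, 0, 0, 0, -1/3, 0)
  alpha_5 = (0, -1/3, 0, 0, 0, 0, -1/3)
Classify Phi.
B_5 (so(11))

Compute the Cartan integers a_ij = 2(alpha_i, alpha_j)/(alpha_j, alpha_j); the resulting 5x5 Cartan matrix is
[[2, 0, 0, -1, -1], [0, 2, -2, 0, -1], [0, -1, 2, 0, 0], [-1, 0, 0, 2, 0], [-1, -1, 0, 0, 2]].
The roots have two lengths (squared-length ratio 2:1); the short ones are alpha_{3}. The associated Dynkin diagram is a chain of 5 nodes with a double edge at one end; the terminal node there is the unique short simple root (B_5), so the type is B_5 (the algebra so(11)).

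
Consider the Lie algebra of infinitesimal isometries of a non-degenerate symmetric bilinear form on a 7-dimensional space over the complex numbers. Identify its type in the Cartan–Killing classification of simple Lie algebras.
B_3 (so(7))

This is so(7) with 7 odd, which has dimension 7(7-1)/2 = 21 and rank (7-1)/2 = 3. In the classification of classical Lie algebras, the orthogonal algebra so(2n+1) in an odd number of variables has type B_n; here n = 3, so the Dynkin diagram is a chain of 3 nodes with a double edge at one end; the terminal node there is the unique short simple root (B_3). Hence the type is B_3.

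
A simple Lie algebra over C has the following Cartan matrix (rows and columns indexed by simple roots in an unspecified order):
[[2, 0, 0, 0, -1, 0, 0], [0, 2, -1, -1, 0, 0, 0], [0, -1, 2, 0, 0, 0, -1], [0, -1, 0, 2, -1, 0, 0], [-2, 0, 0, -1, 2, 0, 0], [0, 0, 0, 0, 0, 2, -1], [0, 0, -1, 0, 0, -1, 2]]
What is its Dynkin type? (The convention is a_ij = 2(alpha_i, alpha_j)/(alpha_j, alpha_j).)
B_7

The matrix has rank 7 with 2's on the diagonal. Reading the off-diagonal entries as Dynkin edges (a single edge where a_ij = a_ji = -1; a double or triple edge where a_ij * a_ji = 2 or 3), the diagram is a chain of 7 nodes with a double edge at one end; the terminal node there is the unique short simple root (B_7). One simple-root ordering that puts it in standard form is (alpha_6, alpha_7, alpha_3, alpha_2, alpha_4, alpha_5, alpha_1). So the algebra is type B_7, i.e. so(15).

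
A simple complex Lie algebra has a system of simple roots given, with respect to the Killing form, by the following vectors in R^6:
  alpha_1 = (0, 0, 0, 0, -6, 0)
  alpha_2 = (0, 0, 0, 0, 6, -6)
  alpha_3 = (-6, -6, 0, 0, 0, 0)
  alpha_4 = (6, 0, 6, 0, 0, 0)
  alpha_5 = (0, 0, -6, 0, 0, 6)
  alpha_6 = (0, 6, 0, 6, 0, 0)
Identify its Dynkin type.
Compute the Cartan integers a_ij = 2(alpha_i, alpha_j)/(alpha_j, alpha_j); the resulting 6x6 Cartan matrix is
[[2, -1, 0, 0, 0, 0], [-2, 2, 0, 0, -1, 0], [0, 0, 2, -1, 0, -1], [0, 0, -1, 2, -1, 0], [0, -1, 0, -1, 2, 0], [0, 0, -1, 0, 0, 2]].
The roots have two lengths (squared-length ratio 2:1); the short ones are alpha_{1}. The associated Dynkin diagram is a chain of 6 nodes with a double edge at one end; the terminal node there is the unique short simple root (B_6), so the type is B_6 (the algebra so(13)).

B_6 (so(13))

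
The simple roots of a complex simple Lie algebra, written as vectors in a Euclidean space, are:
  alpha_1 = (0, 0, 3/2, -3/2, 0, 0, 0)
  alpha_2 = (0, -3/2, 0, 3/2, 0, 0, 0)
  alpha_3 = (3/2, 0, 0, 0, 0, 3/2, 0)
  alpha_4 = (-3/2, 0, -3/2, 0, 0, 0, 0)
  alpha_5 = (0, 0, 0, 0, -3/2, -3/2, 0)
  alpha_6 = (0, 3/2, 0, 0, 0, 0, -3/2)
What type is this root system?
Compute the Cartan integers a_ij = 2(alpha_i, alpha_j)/(alpha_j, alpha_j); the resulting 6x6 Cartan matrix is
[[2, -1, 0, -1, 0, 0], [-1, 2, 0, 0, 0, -1], [0, 0, 2, -1, -1, 0], [-1, 0, -1, 2, 0, 0], [0, 0, -1, 0, 2, 0], [0, -1, 0, 0, 0, 2]].
All simple roots have the same length, so the diagram is simply laced. The associated Dynkin diagram is a chain of 6 nodes with single edges (A_6), so the type is A_6 (the algebra sl(7)).

type A_6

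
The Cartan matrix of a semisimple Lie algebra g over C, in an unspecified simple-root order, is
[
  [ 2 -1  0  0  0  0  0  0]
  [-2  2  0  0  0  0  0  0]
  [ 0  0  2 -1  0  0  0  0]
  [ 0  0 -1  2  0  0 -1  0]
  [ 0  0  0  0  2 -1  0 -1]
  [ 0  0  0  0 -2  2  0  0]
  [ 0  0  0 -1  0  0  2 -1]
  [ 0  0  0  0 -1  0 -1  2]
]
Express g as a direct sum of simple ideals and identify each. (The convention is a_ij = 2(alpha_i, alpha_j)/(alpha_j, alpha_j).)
The diagram associated to this matrix has two connected components: the simple roots {alpha_1, alpha_2} form a chain of 2 nodes with a double edge at one end; the terminal node there is the unique short simple root (B_2), and {alpha_3, alpha_4, alpha_5, alpha_6, alpha_7, alpha_8} form a chain of 6 nodes with a double edge at one end; the terminal node there is the unique long simple root (C_6). A semisimple Lie algebra decomposes uniquely as the direct sum of simple ideals, one per connected component of its Dynkin diagram, so g ≅ B_2 ⊕ C_6 (dimension 10 + 78 = 88).

B_2 (so(5)) + C_6 (sp(12))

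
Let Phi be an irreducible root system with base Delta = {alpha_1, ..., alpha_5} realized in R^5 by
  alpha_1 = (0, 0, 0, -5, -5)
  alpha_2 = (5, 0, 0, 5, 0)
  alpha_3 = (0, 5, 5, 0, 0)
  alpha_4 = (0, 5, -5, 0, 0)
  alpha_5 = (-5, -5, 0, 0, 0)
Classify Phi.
D5

Compute the Cartan integers a_ij = 2(alpha_i, alpha_j)/(alpha_j, alpha_j); the resulting 5x5 Cartan matrix is
[[2, -1, 0, 0, 0], [-1, 2, 0, 0, -1], [0, 0, 2, 0, -1], [0, 0, 0, 2, -1], [0, -1, -1, -1, 2]].
All simple roots have the same length, so the diagram is simply laced. The associated Dynkin diagram is a chain of 3 nodes with a fork of two nodes at one end (D_5), so the type is D_5 (the algebra so(10)).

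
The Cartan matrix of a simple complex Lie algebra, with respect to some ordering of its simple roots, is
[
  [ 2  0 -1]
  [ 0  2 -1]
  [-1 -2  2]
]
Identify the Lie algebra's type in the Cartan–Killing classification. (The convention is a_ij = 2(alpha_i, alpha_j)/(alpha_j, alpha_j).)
The matrix has rank 3 with 2's on the diagonal. Reading the off-diagonal entries as Dynkin edges (a single edge where a_ij = a_ji = -1; a double or triple edge where a_ij * a_ji = 2 or 3), the diagram is a chain of 3 nodes with a double edge at one end; the terminal node there is the unique short simple root (B_3). One simple-root ordering that puts it in standard form is (alpha_1, alpha_3, alpha_2). So the algebra is type B_3, i.e. so(7).

type B_3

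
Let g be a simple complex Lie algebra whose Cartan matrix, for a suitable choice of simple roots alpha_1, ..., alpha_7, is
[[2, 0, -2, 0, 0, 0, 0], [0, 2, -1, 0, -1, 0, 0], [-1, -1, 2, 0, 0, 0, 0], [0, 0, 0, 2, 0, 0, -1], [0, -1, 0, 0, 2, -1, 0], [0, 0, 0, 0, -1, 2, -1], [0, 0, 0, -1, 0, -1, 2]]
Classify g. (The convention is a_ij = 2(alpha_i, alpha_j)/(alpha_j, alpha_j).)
type C_7

The matrix has rank 7 with 2's on the diagonal. Reading the off-diagonal entries as Dynkin edges (a single edge where a_ij = a_ji = -1; a double or triple edge where a_ij * a_ji = 2 or 3), the diagram is a chain of 7 nodes with a double edge at one end; the terminal node there is the unique long simple root (C_7). One simple-root ordering that puts it in standard form is (alpha_4, alpha_7, alpha_6, alpha_5, alpha_2, alpha_3, alpha_1). So the algebra is type C_7, i.e. sp(14).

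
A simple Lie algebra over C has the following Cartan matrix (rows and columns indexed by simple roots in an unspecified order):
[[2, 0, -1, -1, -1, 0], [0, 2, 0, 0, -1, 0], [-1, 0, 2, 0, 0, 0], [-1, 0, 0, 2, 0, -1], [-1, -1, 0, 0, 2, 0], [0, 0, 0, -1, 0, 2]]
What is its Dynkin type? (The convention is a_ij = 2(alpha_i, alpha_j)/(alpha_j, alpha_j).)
E_6

The matrix has rank 6 with 2's on the diagonal. Reading the off-diagonal entries as Dynkin edges (a single edge where a_ij = a_ji = -1; a double or triple edge where a_ij * a_ji = 2 or 3), the diagram is a chain of 5 nodes with one extra node attached to the third node from one end (E_6). One simple-root ordering that puts it in standard form is (alpha_2, alpha_3, alpha_5, alpha_1, alpha_4, alpha_6). So the algebra is type E_6.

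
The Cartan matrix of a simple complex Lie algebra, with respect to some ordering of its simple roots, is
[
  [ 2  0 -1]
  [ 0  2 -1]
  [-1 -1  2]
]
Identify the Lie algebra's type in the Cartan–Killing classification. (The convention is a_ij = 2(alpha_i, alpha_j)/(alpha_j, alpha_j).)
The matrix has rank 3 with 2's on the diagonal. Reading the off-diagonal entries as Dynkin edges (a single edge where a_ij = a_ji = -1; a double or triple edge where a_ij * a_ji = 2 or 3), the diagram is a chain of 3 nodes with single edges (A_3). One simple-root ordering that puts it in standard form is (alpha_2, alpha_3, alpha_1). So the algebra is type A_3, i.e. sl(4).

A_3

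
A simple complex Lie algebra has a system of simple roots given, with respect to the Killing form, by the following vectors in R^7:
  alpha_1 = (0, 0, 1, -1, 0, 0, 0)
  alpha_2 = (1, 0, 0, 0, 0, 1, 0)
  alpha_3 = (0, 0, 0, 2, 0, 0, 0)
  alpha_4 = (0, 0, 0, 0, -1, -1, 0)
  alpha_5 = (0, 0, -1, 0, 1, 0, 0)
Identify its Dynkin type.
Compute the Cartan integers a_ij = 2(alpha_i, alpha_j)/(alpha_j, alpha_j); the resulting 5x5 Cartan matrix is
[[2, 0, -1, 0, -1], [0, 2, 0, -1, 0], [-2, 0, 2, 0, 0], [0, -1, 0, 2, -1], [-1, 0, 0, -1, 2]].
The roots have two lengths (squared-length ratio 2:1); the short ones are alpha_{1,2,4,5}. The associated Dynkin diagram is a chain of 5 nodes with a double edge at one end; the terminal node there is the unique long simple root (C_5), so the type is C_5 (the algebra sp(10)).

type C_5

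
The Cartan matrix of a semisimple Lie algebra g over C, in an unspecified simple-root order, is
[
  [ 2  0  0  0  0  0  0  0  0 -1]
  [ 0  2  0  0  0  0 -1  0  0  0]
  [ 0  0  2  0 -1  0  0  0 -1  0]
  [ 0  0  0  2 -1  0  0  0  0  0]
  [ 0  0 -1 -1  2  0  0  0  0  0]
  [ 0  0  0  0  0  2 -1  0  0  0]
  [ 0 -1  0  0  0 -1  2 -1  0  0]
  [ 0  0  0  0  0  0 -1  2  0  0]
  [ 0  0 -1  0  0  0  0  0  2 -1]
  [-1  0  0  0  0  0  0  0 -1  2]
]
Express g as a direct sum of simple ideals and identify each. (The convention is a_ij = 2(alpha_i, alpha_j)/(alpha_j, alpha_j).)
A_6 + D_4

The diagram associated to this matrix has two connected components: the simple roots {alpha_1, alpha_3, alpha_4, alpha_5, alpha_9, alpha_10} form a chain of 6 nodes with single edges (A_6), and {alpha_2, alpha_6, alpha_7, alpha_8} form a chain of 2 nodes with a fork of two nodes at one end (D_4). A semisimple Lie algebra decomposes uniquely as the direct sum of simple ideals, one per connected component of its Dynkin diagram, so g ≅ A_6 ⊕ D_4 (dimension 48 + 28 = 76).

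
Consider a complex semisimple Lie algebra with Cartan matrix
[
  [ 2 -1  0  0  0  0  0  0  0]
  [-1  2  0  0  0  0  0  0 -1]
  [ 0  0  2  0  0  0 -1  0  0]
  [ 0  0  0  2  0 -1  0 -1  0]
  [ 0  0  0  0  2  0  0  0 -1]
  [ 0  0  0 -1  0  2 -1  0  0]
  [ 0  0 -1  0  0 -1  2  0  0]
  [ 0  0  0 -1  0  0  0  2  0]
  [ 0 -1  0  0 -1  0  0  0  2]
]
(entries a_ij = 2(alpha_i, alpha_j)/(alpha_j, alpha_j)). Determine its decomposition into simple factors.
The diagram associated to this matrix has two connected components: the simple roots {alpha_1, alpha_2, alpha_5, alpha_9} form a chain of 4 nodes with single edges (A_4), and {alpha_3, alpha_4, alpha_6, alpha_7, alpha_8} form a chain of 5 nodes with single edges (A_5). A semisimple Lie algebra decomposes uniquely as the direct sum of simple ideals, one per connected component of its Dynkin diagram, so g ≅ A_4 ⊕ A_5 (dimension 24 + 35 = 59).

A4 + A5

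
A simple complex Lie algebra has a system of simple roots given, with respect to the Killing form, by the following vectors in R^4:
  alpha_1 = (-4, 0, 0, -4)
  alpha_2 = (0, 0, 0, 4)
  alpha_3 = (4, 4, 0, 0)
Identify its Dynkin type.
B3

Compute the Cartan integers a_ij = 2(alpha_i, alpha_j)/(alpha_j, alpha_j); the resulting 3x3 Cartan matrix is
[[2, -2, -1], [-1, 2, 0], [-1, 0, 2]].
The roots have two lengths (squared-length ratio 2:1); the short ones are alpha_{2}. The associated Dynkin diagram is a chain of 3 nodes with a double edge at one end; the terminal node there is the unique short simple root (B_3), so the type is B_3 (the algebra so(7)).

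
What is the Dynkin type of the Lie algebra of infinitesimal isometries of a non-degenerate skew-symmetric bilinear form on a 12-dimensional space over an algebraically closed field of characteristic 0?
C6

This is sp(12), which has dimension 12(12+1)/2 = 78 and rank 12/2 = 6. In the classification of classical Lie algebras, the symplectic algebra sp(2n) has type C_n; here n = 6, so the Dynkin diagram is a chain of 6 nodes with a double edge at one end; the terminal node there is the unique long simple root (C_6). Hence the type is C_6.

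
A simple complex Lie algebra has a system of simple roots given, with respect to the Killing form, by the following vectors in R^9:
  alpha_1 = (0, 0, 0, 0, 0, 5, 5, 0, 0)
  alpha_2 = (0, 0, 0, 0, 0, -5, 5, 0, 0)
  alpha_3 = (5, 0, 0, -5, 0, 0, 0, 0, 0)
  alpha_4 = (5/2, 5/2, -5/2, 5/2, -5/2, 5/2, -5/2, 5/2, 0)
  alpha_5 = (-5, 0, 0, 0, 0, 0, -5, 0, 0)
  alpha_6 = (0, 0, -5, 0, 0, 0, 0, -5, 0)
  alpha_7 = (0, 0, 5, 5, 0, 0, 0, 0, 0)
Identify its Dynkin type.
E7

Compute the Cartan integers a_ij = 2(alpha_i, alpha_j)/(alpha_j, alpha_j); the resulting 7x7 Cartan matrix is
[[2, 0, 0, 0, -1, 0, 0], [0, 2, 0, -1, -1, 0, 0], [0, 0, 2, 0, -1, 0, -1], [0, -1, 0, 2, 0, 0, 0], [-1, -1, -1, 0, 2, 0, 0], [0, 0, 0, 0, 0, 2, -1], [0, 0, -1, 0, 0, -1, 2]].
All simple roots have the same length, so the diagram is simply laced. The associated Dynkin diagram is a chain of 6 nodes with one extra node attached to the third node from one end (E_7), so the type is E_7.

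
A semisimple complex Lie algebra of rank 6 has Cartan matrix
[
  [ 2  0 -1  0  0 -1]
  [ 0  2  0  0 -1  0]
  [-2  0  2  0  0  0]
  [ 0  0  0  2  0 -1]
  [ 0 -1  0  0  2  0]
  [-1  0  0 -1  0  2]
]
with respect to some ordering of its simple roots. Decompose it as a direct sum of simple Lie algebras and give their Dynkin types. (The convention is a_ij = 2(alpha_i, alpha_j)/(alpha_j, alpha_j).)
The diagram associated to this matrix has two connected components: the simple roots {alpha_2, alpha_5} form a chain of 2 nodes with single edges (A_2), and {alpha_1, alpha_3, alpha_4, alpha_6} form a chain of 4 nodes with a double edge at one end; the terminal node there is the unique long simple root (C_4). A semisimple Lie algebra decomposes uniquely as the direct sum of simple ideals, one per connected component of its Dynkin diagram, so g ≅ A_2 ⊕ C_4 (dimension 8 + 36 = 44).

type A_2 ⊕ type C_4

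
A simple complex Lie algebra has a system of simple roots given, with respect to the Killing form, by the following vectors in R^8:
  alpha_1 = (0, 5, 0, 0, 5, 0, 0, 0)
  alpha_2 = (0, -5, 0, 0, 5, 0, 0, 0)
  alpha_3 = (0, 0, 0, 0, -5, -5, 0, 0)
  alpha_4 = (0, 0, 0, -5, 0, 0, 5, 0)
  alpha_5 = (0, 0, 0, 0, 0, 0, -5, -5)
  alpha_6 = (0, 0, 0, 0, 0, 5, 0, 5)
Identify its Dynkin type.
D_6

Compute the Cartan integers a_ij = 2(alpha_i, alpha_j)/(alpha_j, alpha_j); the resulting 6x6 Cartan matrix is
[[2, 0, -1, 0, 0, 0], [0, 2, -1, 0, 0, 0], [-1, -1, 2, 0, 0, -1], [0, 0, 0, 2, -1, 0], [0, 0, 0, -1, 2, -1], [0, 0, -1, 0, -1, 2]].
All simple roots have the same length, so the diagram is simply laced. The associated Dynkin diagram is a chain of 4 nodes with a fork of two nodes at one end (D_6), so the type is D_6 (the algebra so(12)).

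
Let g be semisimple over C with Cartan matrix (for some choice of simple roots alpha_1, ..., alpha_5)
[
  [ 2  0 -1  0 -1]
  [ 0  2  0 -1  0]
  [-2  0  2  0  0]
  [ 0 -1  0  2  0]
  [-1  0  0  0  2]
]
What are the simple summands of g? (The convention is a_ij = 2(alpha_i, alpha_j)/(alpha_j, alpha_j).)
A2 + C3

The diagram associated to this matrix has two connected components: the simple roots {alpha_2, alpha_4} form a chain of 2 nodes with single edges (A_2), and {alpha_1, alpha_3, alpha_5} form a chain of 3 nodes with a double edge at one end; the terminal node there is the unique long simple root (C_3). A semisimple Lie algebra decomposes uniquely as the direct sum of simple ideals, one per connected component of its Dynkin diagram, so g ≅ A_2 ⊕ C_3 (dimension 8 + 21 = 29).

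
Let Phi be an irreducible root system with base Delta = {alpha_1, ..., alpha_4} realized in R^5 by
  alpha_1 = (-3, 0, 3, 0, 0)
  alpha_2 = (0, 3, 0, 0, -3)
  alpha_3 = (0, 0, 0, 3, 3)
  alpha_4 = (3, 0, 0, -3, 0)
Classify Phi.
A_4 (sl(5))

Compute the Cartan integers a_ij = 2(alpha_i, alpha_j)/(alpha_j, alpha_j); the resulting 4x4 Cartan matrix is
[[2, 0, 0, -1], [0, 2, -1, 0], [0, -1, 2, -1], [-1, 0, -1, 2]].
All simple roots have the same length, so the diagram is simply laced. The associated Dynkin diagram is a chain of 4 nodes with single edges (A_4), so the type is A_4 (the algebra sl(5)).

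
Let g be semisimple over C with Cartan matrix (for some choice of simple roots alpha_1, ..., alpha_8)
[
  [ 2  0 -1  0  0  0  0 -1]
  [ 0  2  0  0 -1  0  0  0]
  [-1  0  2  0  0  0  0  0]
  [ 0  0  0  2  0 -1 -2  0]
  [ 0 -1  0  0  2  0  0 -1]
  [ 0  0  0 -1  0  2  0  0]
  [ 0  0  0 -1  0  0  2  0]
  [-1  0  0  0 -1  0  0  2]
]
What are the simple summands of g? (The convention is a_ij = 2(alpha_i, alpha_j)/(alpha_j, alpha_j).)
The diagram associated to this matrix has two connected components: the simple roots {alpha_1, alpha_2, alpha_3, alpha_5, alpha_8} form a chain of 5 nodes with single edges (A_5), and {alpha_4, alpha_6, alpha_7} form a chain of 3 nodes with a double edge at one end; the terminal node there is the unique short simple root (B_3). A semisimple Lie algebra decomposes uniquely as the direct sum of simple ideals, one per connected component of its Dynkin diagram, so g ≅ A_5 ⊕ B_3 (dimension 35 + 21 = 56).

A_5 (sl(6)) ⊕ B_3 (so(7))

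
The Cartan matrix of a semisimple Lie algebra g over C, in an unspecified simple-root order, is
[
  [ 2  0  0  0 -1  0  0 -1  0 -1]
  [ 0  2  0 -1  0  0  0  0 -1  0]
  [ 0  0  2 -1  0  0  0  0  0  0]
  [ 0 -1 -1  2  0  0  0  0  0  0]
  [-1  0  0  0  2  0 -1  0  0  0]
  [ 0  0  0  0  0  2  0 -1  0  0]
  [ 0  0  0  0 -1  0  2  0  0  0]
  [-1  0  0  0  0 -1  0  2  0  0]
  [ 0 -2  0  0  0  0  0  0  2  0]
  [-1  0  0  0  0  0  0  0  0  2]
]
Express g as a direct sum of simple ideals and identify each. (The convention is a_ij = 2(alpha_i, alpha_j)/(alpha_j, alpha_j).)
C_4 ⊕ E_6

The diagram associated to this matrix has two connected components: the simple roots {alpha_2, alpha_3, alpha_4, alpha_9} form a chain of 4 nodes with a double edge at one end; the terminal node there is the unique long simple root (C_4), and {alpha_1, alpha_5, alpha_6, alpha_7, alpha_8, alpha_10} form a chain of 5 nodes with one extra node attached to the third node from one end (E_6). A semisimple Lie algebra decomposes uniquely as the direct sum of simple ideals, one per connected component of its Dynkin diagram, so g ≅ C_4 ⊕ E_6 (dimension 36 + 78 = 114).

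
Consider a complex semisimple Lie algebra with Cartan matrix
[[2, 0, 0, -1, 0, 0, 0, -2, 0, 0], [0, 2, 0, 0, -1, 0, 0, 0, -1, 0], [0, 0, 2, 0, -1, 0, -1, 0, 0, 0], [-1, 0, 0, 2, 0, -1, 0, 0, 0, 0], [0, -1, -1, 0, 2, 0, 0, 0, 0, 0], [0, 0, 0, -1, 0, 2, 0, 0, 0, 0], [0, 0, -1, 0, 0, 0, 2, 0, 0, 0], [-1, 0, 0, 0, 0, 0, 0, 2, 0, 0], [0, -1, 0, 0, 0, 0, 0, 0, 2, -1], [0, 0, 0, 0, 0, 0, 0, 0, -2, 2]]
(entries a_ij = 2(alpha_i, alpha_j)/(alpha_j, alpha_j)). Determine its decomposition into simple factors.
The diagram associated to this matrix has two connected components: the simple roots {alpha_1, alpha_4, alpha_6, alpha_8} form a chain of 4 nodes with a double edge at one end; the terminal node there is the unique short simple root (B_4), and {alpha_2, alpha_3, alpha_5, alpha_7, alpha_9, alpha_10} form a chain of 6 nodes with a double edge at one end; the terminal node there is the unique long simple root (C_6). A semisimple Lie algebra decomposes uniquely as the direct sum of simple ideals, one per connected component of its Dynkin diagram, so g ≅ B_4 ⊕ C_6 (dimension 36 + 78 = 114).

B_4 + C_6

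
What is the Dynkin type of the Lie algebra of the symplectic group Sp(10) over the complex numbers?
C_5 (sp(10))

This is sp(10), which has dimension 10(10+1)/2 = 55 and rank 10/2 = 5. In the classification of classical Lie algebras, the symplectic algebra sp(2n) has type C_n; here n = 5, so the Dynkin diagram is a chain of 5 nodes with a double edge at one end; the terminal node there is the unique long simple root (C_5). Hence the type is C_5.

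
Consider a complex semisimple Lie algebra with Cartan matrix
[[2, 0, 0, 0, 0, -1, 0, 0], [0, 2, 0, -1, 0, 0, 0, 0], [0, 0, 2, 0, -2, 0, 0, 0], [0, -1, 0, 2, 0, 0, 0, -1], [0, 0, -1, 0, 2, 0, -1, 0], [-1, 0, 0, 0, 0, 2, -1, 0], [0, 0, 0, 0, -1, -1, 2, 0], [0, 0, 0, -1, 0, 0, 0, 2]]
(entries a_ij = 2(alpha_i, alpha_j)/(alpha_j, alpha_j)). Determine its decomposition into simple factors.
A_3 ⊕ C_5

The diagram associated to this matrix has two connected components: the simple roots {alpha_2, alpha_4, alpha_8} form a chain of 3 nodes with single edges (A_3), and {alpha_1, alpha_3, alpha_5, alpha_6, alpha_7} form a chain of 5 nodes with a double edge at one end; the terminal node there is the unique long simple root (C_5). A semisimple Lie algebra decomposes uniquely as the direct sum of simple ideals, one per connected component of its Dynkin diagram, so g ≅ A_3 ⊕ C_5 (dimension 15 + 55 = 70).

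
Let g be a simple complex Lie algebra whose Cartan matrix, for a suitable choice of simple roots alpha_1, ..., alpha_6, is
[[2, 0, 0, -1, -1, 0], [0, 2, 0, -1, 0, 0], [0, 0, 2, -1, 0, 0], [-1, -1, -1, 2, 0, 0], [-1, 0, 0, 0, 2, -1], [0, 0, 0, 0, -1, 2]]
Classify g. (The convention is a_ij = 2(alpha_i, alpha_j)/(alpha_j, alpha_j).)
The matrix has rank 6 with 2's on the diagonal. Reading the off-diagonal entries as Dynkin edges (a single edge where a_ij = a_ji = -1; a double or triple edge where a_ij * a_ji = 2 or 3), the diagram is a chain of 4 nodes with a fork of two nodes at one end (D_6). One simple-root ordering that puts it in standard form is (alpha_6, alpha_5, alpha_1, alpha_4, alpha_2, alpha_3). So the algebra is type D_6, i.e. so(12).

D_6 (so(12))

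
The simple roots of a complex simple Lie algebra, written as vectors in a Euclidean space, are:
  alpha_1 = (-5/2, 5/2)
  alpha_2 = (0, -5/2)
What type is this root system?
B_2 (so(5))

Compute the Cartan integers a_ij = 2(alpha_i, alpha_j)/(alpha_j, alpha_j); the resulting 2x2 Cartan matrix is
[[2, -2], [-1, 2]].
The roots have two lengths (squared-length ratio 2:1); the short ones are alpha_{2}. The associated Dynkin diagram is a chain of 2 nodes with a double edge at one end; the terminal node there is the unique short simple root (B_2), so the type is B_2 (the algebra so(5)).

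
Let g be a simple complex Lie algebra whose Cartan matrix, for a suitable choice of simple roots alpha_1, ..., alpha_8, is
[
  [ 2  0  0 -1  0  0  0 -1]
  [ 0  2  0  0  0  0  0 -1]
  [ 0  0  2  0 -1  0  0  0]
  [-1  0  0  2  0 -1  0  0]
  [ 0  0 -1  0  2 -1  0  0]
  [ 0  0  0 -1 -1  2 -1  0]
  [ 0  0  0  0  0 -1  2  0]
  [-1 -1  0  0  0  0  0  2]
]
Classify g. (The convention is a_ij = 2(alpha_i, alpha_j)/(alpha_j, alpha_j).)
The matrix has rank 8 with 2's on the diagonal. Reading the off-diagonal entries as Dynkin edges (a single edge where a_ij = a_ji = -1; a double or triple edge where a_ij * a_ji = 2 or 3), the diagram is a chain of 7 nodes with one extra node attached to the third node from one end (E_8). One simple-root ordering that puts it in standard form is (alpha_3, alpha_7, alpha_5, alpha_6, alpha_4, alpha_1, alpha_8, alpha_2). So the algebra is type E_8.

E_8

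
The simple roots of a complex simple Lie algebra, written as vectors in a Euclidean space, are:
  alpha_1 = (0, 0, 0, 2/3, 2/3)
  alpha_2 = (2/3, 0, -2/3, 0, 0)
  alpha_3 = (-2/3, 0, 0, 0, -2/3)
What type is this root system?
Compute the Cartan integers a_ij = 2(alpha_i, alpha_j)/(alpha_j, alpha_j); the resulting 3x3 Cartan matrix is
[[2, 0, -1], [0, 2, -1], [-1, -1, 2]].
All simple roots have the same length, so the diagram is simply laced. The associated Dynkin diagram is a chain of 3 nodes with single edges (A_3), so the type is A_3 (the algebra sl(4)).

A_3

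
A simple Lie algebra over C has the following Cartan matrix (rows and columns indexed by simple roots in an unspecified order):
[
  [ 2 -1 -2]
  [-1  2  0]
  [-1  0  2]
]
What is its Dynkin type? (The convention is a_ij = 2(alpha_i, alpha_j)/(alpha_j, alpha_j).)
The matrix has rank 3 with 2's on the diagonal. Reading the off-diagonal entries as Dynkin edges (a single edge where a_ij = a_ji = -1; a double or triple edge where a_ij * a_ji = 2 or 3), the diagram is a chain of 3 nodes with a double edge at one end; the terminal node there is the unique short simple root (B_3). One simple-root ordering that puts it in standard form is (alpha_2, alpha_1, alpha_3). So the algebra is type B_3, i.e. so(7).

B_3 (so(7))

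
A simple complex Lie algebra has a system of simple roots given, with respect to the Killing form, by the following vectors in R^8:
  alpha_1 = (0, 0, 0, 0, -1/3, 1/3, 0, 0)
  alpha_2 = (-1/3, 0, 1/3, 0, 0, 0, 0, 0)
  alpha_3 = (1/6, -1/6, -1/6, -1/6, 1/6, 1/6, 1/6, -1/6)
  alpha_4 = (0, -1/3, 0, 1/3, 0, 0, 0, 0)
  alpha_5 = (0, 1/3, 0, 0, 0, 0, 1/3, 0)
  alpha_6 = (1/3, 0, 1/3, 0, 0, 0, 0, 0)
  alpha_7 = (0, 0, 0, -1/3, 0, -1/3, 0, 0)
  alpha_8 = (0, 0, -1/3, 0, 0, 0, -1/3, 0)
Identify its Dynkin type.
Compute the Cartan integers a_ij = 2(alpha_i, alpha_j)/(alpha_j, alpha_j); the resulting 8x8 Cartan matrix is
[[2, 0, 0, 0, 0, 0, -1, 0], [0, 2, -1, 0, 0, 0, 0, -1], [0, -1, 2, 0, 0, 0, 0, 0], [0, 0, 0, 2, -1, 0, -1, 0], [0, 0, 0, -1, 2, 0, 0, -1], [0, 0, 0, 0, 0, 2, 0, -1], [-1, 0, 0, -1, 0, 0, 2, 0], [0, -1, 0, 0, -1, -1, 0, 2]].
All simple roots have the same length, so the diagram is simply laced. The associated Dynkin diagram is a chain of 7 nodes with one extra node attached to the third node from one end (E_8), so the type is E_8.

E_8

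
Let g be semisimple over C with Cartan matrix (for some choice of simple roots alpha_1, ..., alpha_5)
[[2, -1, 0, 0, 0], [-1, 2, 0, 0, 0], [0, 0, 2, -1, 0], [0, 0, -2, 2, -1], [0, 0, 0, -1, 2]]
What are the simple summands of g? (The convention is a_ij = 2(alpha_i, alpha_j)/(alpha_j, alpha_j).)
The diagram associated to this matrix has two connected components: the simple roots {alpha_1, alpha_2} form a chain of 2 nodes with single edges (A_2), and {alpha_3, alpha_4, alpha_5} form a chain of 3 nodes with a double edge at one end; the terminal node there is the unique short simple root (B_3). A semisimple Lie algebra decomposes uniquely as the direct sum of simple ideals, one per connected component of its Dynkin diagram, so g ≅ A_2 ⊕ B_3 (dimension 8 + 21 = 29).

A_2 + B_3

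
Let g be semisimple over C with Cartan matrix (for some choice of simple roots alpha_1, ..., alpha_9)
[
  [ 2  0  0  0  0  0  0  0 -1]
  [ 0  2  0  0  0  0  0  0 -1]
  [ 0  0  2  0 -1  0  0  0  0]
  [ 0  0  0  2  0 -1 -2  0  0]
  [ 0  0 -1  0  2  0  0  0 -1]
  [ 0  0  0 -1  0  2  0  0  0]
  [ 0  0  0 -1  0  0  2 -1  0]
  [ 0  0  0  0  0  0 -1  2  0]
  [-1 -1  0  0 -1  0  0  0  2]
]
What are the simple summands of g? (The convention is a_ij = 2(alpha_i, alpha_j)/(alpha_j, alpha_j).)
The diagram associated to this matrix has two connected components: the simple roots {alpha_1, alpha_2, alpha_3, alpha_5, alpha_9} form a chain of 3 nodes with a fork of two nodes at one end (D_5), and {alpha_4, alpha_6, alpha_7, alpha_8} form a chain of 4 nodes with a double edge between the middle two (F_4). A semisimple Lie algebra decomposes uniquely as the direct sum of simple ideals, one per connected component of its Dynkin diagram, so g ≅ D_5 ⊕ F_4 (dimension 45 + 52 = 97).

D_5 (so(10)) + F_4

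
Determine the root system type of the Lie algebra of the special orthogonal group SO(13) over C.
B6

This is so(13) with 13 odd, which has dimension 13(13-1)/2 = 78 and rank (13-1)/2 = 6. In the classification of classical Lie algebras, the orthogonal algebra so(2n+1) in an odd number of variables has type B_n; here n = 6, so the Dynkin diagram is a chain of 6 nodes with a double edge at one end; the terminal node there is the unique short simple root (B_6). Hence the type is B_6.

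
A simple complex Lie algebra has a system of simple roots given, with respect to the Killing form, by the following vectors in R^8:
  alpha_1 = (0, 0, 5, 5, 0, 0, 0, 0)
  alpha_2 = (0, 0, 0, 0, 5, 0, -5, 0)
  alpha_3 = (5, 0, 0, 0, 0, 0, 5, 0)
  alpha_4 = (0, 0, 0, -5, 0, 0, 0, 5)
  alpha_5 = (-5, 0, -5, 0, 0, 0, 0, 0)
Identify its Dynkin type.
Compute the Cartan integers a_ij = 2(alpha_i, alpha_j)/(alpha_j, alpha_j); the resulting 5x5 Cartan matrix is
[[2, 0, 0, -1, -1], [0, 2, -1, 0, 0], [0, -1, 2, 0, -1], [-1, 0, 0, 2, 0], [-1, 0, -1, 0, 2]].
All simple roots have the same length, so the diagram is simply laced. The associated Dynkin diagram is a chain of 5 nodes with single edges (A_5), so the type is A_5 (the algebra sl(6)).

A_5 (sl(6))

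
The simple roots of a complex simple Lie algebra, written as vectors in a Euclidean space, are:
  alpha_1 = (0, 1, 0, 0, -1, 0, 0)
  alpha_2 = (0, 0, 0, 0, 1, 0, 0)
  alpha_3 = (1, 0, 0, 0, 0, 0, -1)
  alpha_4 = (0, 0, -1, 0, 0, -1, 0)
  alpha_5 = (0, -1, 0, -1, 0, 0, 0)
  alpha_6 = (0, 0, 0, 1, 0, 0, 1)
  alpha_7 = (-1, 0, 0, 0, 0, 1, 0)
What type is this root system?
Compute the Cartan integers a_ij = 2(alpha_i, alpha_j)/(alpha_j, alpha_j); the resulting 7x7 Cartan matrix is
[[2, -2, 0, 0, -1, 0, 0], [-1, 2, 0, 0, 0, 0, 0], [0, 0, 2, 0, 0, -1, -1], [0, 0, 0, 2, 0, 0, -1], [-1, 0, 0, 0, 2, -1, 0], [0, 0, -1, 0, -1, 2, 0], [0, 0, -1, -1, 0, 0, 2]].
The roots have two lengths (squared-length ratio 2:1); the short ones are alpha_{2}. The associated Dynkin diagram is a chain of 7 nodes with a double edge at one end; the terminal node there is the unique short simple root (B_7), so the type is B_7 (the algebra so(15)).

B7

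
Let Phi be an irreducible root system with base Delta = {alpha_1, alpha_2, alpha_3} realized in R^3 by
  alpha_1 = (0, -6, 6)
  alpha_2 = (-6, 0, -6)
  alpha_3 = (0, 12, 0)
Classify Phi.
Compute the Cartan integers a_ij = 2(alpha_i, alpha_j)/(alpha_j, alpha_j); the resulting 3x3 Cartan matrix is
[[2, -1, -1], [-1, 2, 0], [-2, 0, 2]].
The roots have two lengths (squared-length ratio 2:1); the short ones are alpha_{1,2}. The associated Dynkin diagram is a chain of 3 nodes with a double edge at one end; the terminal node there is the unique long simple root (C_3), so the type is C_3 (the algebra sp(6)).

type C_3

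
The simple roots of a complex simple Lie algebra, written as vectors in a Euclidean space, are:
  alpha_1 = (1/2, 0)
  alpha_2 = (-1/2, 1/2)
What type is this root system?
Compute the Cartan integers a_ij = 2(alpha_i, alpha_j)/(alpha_j, alpha_j); the resulting 2x2 Cartan matrix is
[[2, -1], [-2, 2]].
The roots have two lengths (squared-length ratio 2:1); the short ones are alpha_{1}. The associated Dynkin diagram is a chain of 2 nodes with a double edge at one end; the terminal node there is the unique short simple root (B_2), so the type is B_2 (the algebra so(5)).

B_2 (so(5))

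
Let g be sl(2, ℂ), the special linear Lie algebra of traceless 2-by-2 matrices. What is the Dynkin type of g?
A_1 (sl(2))

This is sl(2), which has dimension 2^2 - 1 = 3 and rank 2 - 1 = 1 (a Cartan subalgebra is the diagonal traceless matrices). In the classification of classical Lie algebras, the special linear algebra sl(n+1) has type A_n; here n = 1, so the Dynkin diagram is a chain of 1 nodes with single edges (A_1). Hence the type is A_1.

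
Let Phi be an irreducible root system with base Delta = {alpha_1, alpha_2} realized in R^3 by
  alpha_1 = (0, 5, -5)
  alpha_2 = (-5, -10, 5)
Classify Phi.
G2

Compute the Cartan integers a_ij = 2(alpha_i, alpha_j)/(alpha_j, alpha_j); the resulting 2x2 Cartan matrix is
[[2, -1], [-3, 2]].
The roots have two lengths (squared-length ratio 3:1); the short ones are alpha_{1}. The associated Dynkin diagram is two nodes joined by a triple edge (G_2), so the type is G_2.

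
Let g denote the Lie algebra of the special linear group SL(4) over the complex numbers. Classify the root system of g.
This is sl(4), which has dimension 4^2 - 1 = 15 and rank 4 - 1 = 3 (a Cartan subalgebra is the diagonal traceless matrices). In the classification of classical Lie algebras, the special linear algebra sl(n+1) has type A_n; here n = 3, so the Dynkin diagram is a chain of 3 nodes with single edges (A_3). Hence the type is A_3.

A_3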